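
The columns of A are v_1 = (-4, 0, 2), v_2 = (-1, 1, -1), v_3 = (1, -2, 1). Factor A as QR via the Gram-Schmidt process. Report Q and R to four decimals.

Q = [[-0.8944, -0.3586, -0.2673], [0.0000, 0.5976, -0.8018], [0.4472, -0.7171, -0.5345]], R = [[4.4721, 0.4472, -0.4472], [0.0000, 1.6733, -2.2709], [0.0000, 0.0000, 0.8018]]

v_1 = (-4, 0, 2); ‖v_1‖ = 4.4721, so q_1 = (-0.8944, 0.0000, 0.4472).
q_1·v_2 = (-0.8944)·(-1) + 0.0000·1 + 0.4472·(-1) = 0.4472.
u_2 = v_2 − 0.4472·q_1 = (-0.6000, 1.0000, -1.2000).
‖u_2‖ = 1.6733, so q_2 = (-0.3586, 0.5976, -0.7171).
q_1·v_3 = (-0.8944)·1 + 0.0000·(-2) + 0.4472·1 = -0.4472; q_2·v_3 = (-0.3586)·1 + 0.5976·(-2) + (-0.7171)·1 = -2.2709.
u_3 = v_3 + 0.4472·q_1 + 2.2709·q_2 = (-0.2143, -0.6429, -0.4286).
‖u_3‖ = 0.8018, so q_3 = (-0.2673, -0.8018, -0.5345).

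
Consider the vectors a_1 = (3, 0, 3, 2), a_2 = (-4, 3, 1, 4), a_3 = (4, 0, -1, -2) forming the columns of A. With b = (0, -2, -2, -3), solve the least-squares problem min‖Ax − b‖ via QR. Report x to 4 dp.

x = (-0.5140, -0.6480, -0.2682)

e_1 = a_1/‖a_1‖ = (3, 0, 3, 2)/4.6904 = (0.6396, 0.0000, 0.6396, 0.4264).
r_{12} = e_1·a_2 = -0.2132.
u_2 = a_2 + 0.2132·e_1 = (-3.8636, 3.0000, 1.1364, 4.0909).
‖u_2‖ = 6.4772, so e_2 = (-0.5965, 0.4632, 0.1754, 0.6316).
r_{13} = e_1·a_3 = 1.0660; r_{23} = e_2·a_3 = -3.8246.
u_3 = a_3 − 1.0660·e_1 + 3.8246·e_2 = (1.0368, 1.7714, -1.0108, -0.0390).
‖u_3‖ = 2.2883, so e_3 = (0.4531, 0.7741, -0.4417, -0.0170).
Qᵀb = (-2.5584, -3.1719, -0.6136).
Back-substitute: x_3 = -0.6136/2.2883 = -0.2682.
x_2 = (-3.1719 + 3.8246·(-0.2682))/6.4772 = -0.6480.
x_1 = (-2.5584 + 0.2132·(-0.6480) − 1.0660·(-0.2682))/4.6904 = -0.5140.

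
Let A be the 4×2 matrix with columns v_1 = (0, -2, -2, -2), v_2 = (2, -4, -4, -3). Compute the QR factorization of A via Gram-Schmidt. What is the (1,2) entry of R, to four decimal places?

v_1 = (0, -2, -2, -2); ‖v_1‖ = 3.4641, so e_1 = (0.0000, -0.5774, -0.5774, -0.5774).
r_{12} = e_1·v_2 = 6.3509.

r_{12} = 6.3509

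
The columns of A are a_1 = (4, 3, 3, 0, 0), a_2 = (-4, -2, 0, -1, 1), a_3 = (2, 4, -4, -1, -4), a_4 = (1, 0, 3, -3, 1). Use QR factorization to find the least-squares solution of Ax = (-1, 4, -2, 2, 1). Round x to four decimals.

q_1 = a_1/‖a_1‖ = (4, 3, 3, 0, 0)/5.8310 = (0.6860, 0.5145, 0.5145, 0.0000, 0.0000).
r_{12} = q_1·a_2 = -3.7730.
u_2 = a_2 + 3.7730·q_1 = (-1.4118, -0.0588, 1.9412, -1.0000, 1.0000).
‖u_2‖ = 2.7865, so q_2 = (-0.5066, -0.0211, 0.6966, -0.3589, 0.3589).
r_{13} = q_1·a_3 = 1.3720; r_{23} = q_2·a_3 = -4.9609.
u_3 = a_3 − 1.3720·q_1 + 4.9609·q_2 = (-1.4545, 3.1894, -1.2500, -2.7803, -2.2197).
‖u_3‖ = 5.1486, so q_3 = (-0.2825, 0.6195, -0.2428, -0.5400, -0.4311).
r_{14} = q_1·a_4 = 2.2295; r_{24} = q_2·a_4 = 3.0187; r_{34} = q_3·a_4 = 0.1780.
u_4 = a_4 − 2.2295·q_1 − 3.0187·q_2 − 0.1780·q_3 = (1.0503, -1.1936, -0.2068, -1.8205, -0.0066).
‖u_4‖ = 2.4259, so q_4 = (0.4330, -0.4920, -0.0852, -0.7505, -0.0027).
Qᵀb = (0.3430, -1.3299, 1.7348, -3.7342).
Back-substitute: x_4 = -3.7342/2.4259 = -1.5393.
x_3 = (1.7348 − 0.1780·(-1.5393))/5.1486 = 0.3902.
x_2 = (-1.3299 + 4.9609·0.3902 − 3.0187·(-1.5393))/2.7865 = 1.8850.
x_1 = (0.3430 + 3.7730·1.8850 − 1.3720·0.3902 − 2.2295·(-1.5393))/5.8310 = 1.7753.

x = (1.7753, 1.8850, 0.3902, -1.5393)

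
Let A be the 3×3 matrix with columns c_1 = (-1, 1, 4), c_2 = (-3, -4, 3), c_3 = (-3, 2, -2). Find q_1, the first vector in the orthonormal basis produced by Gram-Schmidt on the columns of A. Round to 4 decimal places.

c_1 = (-1, 1, 4); ‖c_1‖ = 4.2426, so q_1 = (-0.2357, 0.2357, 0.9428).

q_1 = (-0.2357, 0.2357, 0.9428)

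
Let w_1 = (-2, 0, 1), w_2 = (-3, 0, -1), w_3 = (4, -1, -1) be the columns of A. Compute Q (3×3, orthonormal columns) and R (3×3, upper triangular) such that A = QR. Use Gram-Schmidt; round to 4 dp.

Q = [[-0.8944, -0.4472, 0.0000], [0.0000, 0.0000, -1.0000], [0.4472, -0.8944, 0.0000]], R = [[2.2361, 2.2361, -4.0249], [0.0000, 2.2361, -0.8944], [0.0000, 0.0000, 1.0000]]

w_1 = (-2, 0, 1); ‖w_1‖ = 2.2361, so q_1 = (-0.8944, 0.0000, 0.4472).
q_1·w_2 = (-0.8944)·(-3) + 0.0000·0 + 0.4472·(-1) = 2.2361.
u_2 = w_2 − 2.2361·q_1 = (-1.0000, 0.0000, -2.0000).
‖u_2‖ = 2.2361, so q_2 = (-0.4472, 0.0000, -0.8944).
q_1·w_3 = (-0.8944)·4 + 0.0000·(-1) + 0.4472·(-1) = -4.0249; q_2·w_3 = (-0.4472)·4 + 0.0000·(-1) + (-0.8944)·(-1) = -0.8944.
u_3 = w_3 + 4.0249·q_1 + 0.8944·q_2 = (0.0000, -1.0000, 0.0000).
‖u_3‖ = 1.0000, so q_3 = (0.0000, -1.0000, 0.0000).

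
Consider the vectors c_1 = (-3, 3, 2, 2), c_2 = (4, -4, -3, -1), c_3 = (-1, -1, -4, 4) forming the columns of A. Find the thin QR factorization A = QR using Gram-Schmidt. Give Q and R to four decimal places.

c_1 = (-3, 3, 2, 2); ‖c_1‖ = 5.0990, so q_1 = (-0.5883, 0.5883, 0.3922, 0.3922).
q_1·c_2 = (-0.5883)·4 + 0.5883·(-4) + 0.3922·(-3) + 0.3922·(-1) = -6.2757.
u_2 = c_2 + 6.2757·q_1 = (0.3077, -0.3077, -0.5385, 1.4615).
‖u_2‖ = 1.6172, so q_2 = (0.1903, -0.1903, -0.3330, 0.9037).
q_1·c_3 = (-0.5883)·(-1) + 0.5883·(-1) + 0.3922·(-4) + 0.3922·4 = 0.0000; q_2·c_3 = 0.1903·(-1) + (-0.1903)·(-1) + (-0.3330)·(-4) + 0.9037·4 = 4.9468.
u_3 = c_3 + 0.0000·q_1 − 4.9468·q_2 = (-1.9412, -0.0588, -2.3529, -0.4706).
‖u_3‖ = 3.0870, so q_3 = (-0.6288, -0.0191, -0.7622, -0.1524).

Q = [[-0.5883, 0.1903, -0.6288], [0.5883, -0.1903, -0.0191], [0.3922, -0.3330, -0.7622], [0.3922, 0.9037, -0.1524]], R = [[5.0990, -6.2757, 0.0000], [0.0000, 1.6172, 4.9468], [0.0000, 0.0000, 3.0870]]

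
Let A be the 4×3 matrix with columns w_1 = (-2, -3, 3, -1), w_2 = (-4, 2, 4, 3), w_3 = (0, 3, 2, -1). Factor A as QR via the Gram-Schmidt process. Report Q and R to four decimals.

Q = [[-0.4170, -0.4828, 0.2319], [-0.6255, 0.5449, 0.5333], [0.6255, 0.4069, 0.4656], [-0.2085, 0.5518, -0.6671]], R = [[4.7958, 2.2937, -0.4170], [0.0000, 6.3039, 1.8967], [0.0000, 0.0000, 3.1982]]

e_1 = w_1/‖w_1‖ = (-2, -3, 3, -1)/4.7958 = (-0.4170, -0.6255, 0.6255, -0.2085).
r_{12} = e_1·w_2 = 2.2937.
u_2 = w_2 − 2.2937·e_1 = (-3.0435, 3.4348, 2.5652, 3.4783).
‖u_2‖ = 6.3039, so e_2 = (-0.4828, 0.5449, 0.4069, 0.5518).
r_{13} = e_1·w_3 = -0.4170; r_{23} = e_2·w_3 = 1.8967.
u_3 = w_3 + 0.4170·e_1 − 1.8967·e_2 = (0.7418, 1.7057, 1.4891, -2.1335).
‖u_3‖ = 3.1982, so e_3 = (0.2319, 0.5333, 0.4656, -0.6671).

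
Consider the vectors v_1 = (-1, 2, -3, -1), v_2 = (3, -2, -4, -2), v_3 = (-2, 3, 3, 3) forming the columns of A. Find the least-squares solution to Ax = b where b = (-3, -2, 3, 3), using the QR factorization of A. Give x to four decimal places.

x = (-0.5223, -0.9946, -0.4493)

e_1 = v_1/‖v_1‖ = (-1, 2, -3, -1)/3.8730 = (-0.2582, 0.5164, -0.7746, -0.2582).
r_{12} = e_1·v_2 = 1.8074.
u_2 = v_2 − 1.8074·e_1 = (3.4667, -2.9333, -2.6000, -1.5333).
‖u_2‖ = 5.4528, so e_2 = (0.6358, -0.5379, -0.4768, -0.2812).
r_{13} = e_1·v_3 = -1.0328; r_{23} = e_2·v_3 = -5.1594.
u_3 = v_3 + 1.0328·e_1 + 5.1594·e_2 = (1.0135, 0.7578, -0.2601, 1.2825).
‖u_3‖ = 1.8204, so e_3 = (0.5567, 0.4163, -0.1429, 0.7045).
Qᵀb = (-3.3566, -3.1054, -0.8178).
Back-substitute: x_3 = -0.8178/1.8204 = -0.4493.
x_2 = (-3.1054 + 5.1594·(-0.4493))/5.4528 = -0.9946.
x_1 = (-3.3566 − 1.8074·(-0.9946) + 1.0328·(-0.4493))/3.8730 = -0.5223.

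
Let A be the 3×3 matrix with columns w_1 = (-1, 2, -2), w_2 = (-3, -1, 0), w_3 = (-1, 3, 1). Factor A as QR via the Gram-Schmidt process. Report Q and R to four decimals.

w_1 = (-1, 2, -2); ‖w_1‖ = 3.0000, so q_1 = (-0.3333, 0.6667, -0.6667).
q_1·w_2 = (-0.3333)·(-3) + 0.6667·(-1) + (-0.6667)·0 = 0.3333.
u_2 = w_2 − 0.3333·q_1 = (-2.8889, -1.2222, 0.2222).
‖u_2‖ = 3.1447, so q_2 = (-0.9187, -0.3887, 0.0707).
q_1·w_3 = (-0.3333)·(-1) + 0.6667·3 + (-0.6667)·1 = 1.6667; q_2·w_3 = (-0.9187)·(-1) + (-0.3887)·3 + 0.0707·1 = -0.1767.
u_3 = w_3 − 1.6667·q_1 + 0.1767·q_2 = (-0.6067, 1.8202, 2.1236).
‖u_3‖ = 2.8620, so q_3 = (-0.2120, 0.6360, 0.7420).

Q = [[-0.3333, -0.9187, -0.2120], [0.6667, -0.3887, 0.6360], [-0.6667, 0.0707, 0.7420]], R = [[3.0000, 0.3333, 1.6667], [0.0000, 3.1447, -0.1767], [0.0000, 0.0000, 2.8620]]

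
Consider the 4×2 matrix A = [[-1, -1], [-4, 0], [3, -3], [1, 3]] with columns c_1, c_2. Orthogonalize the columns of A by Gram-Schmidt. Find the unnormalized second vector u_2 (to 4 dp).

u_2 = (-1.1852, -0.7407, -2.4444, 3.1852)

c_1 = (-1, -4, 3, 1); ‖c_1‖ = 5.1962, so q_1 = (-0.1925, -0.7698, 0.5774, 0.1925).
q_1·c_2 = (-0.1925)·(-1) + (-0.7698)·0 + 0.5774·(-3) + 0.1925·3 = -0.9623.
u_2 = c_2 + 0.9623·q_1 = (-1.1852, -0.7407, -2.4444, 3.1852).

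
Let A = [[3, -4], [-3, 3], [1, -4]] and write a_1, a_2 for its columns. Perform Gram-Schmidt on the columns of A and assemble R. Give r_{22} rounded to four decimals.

e_1 = a_1/‖a_1‖ = (3, -3, 1)/4.3589 = (0.6882, -0.6882, 0.2294).
r_{12} = e_1·a_2 = -5.7354.
u_2 = a_2 + 5.7354·e_1 = (-0.0526, -0.9474, -2.6842).
r_{22} = ‖u_2‖ = 2.8470.

r_{22} = 2.8470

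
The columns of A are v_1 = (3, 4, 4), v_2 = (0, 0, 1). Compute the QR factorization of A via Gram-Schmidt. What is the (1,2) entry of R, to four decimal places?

r_{12} = 0.6247

v_1 = (3, 4, 4); ‖v_1‖ = 6.4031, so q_1 = (0.4685, 0.6247, 0.6247).
r_{12} = q_1·v_2 = 0.6247.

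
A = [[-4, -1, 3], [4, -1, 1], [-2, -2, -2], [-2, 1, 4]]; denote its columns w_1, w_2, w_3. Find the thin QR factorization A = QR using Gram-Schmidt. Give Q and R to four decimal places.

w_1 = (-4, 4, -2, -2); ‖w_1‖ = 6.3246, so q_1 = (-0.6325, 0.6325, -0.3162, -0.3162).
q_1·w_2 = (-0.6325)·(-1) + 0.6325·(-1) + (-0.3162)·(-2) + (-0.3162)·1 = 0.3162.
u_2 = w_2 − 0.3162·q_1 = (-0.8000, -1.2000, -1.9000, 1.1000).
‖u_2‖ = 2.6268, so q_2 = (-0.3046, -0.4568, -0.7233, 0.4188).
q_1·w_3 = (-0.6325)·3 + 0.6325·1 + (-0.3162)·(-2) + (-0.3162)·4 = -1.8974; q_2·w_3 = (-0.3046)·3 + (-0.4568)·1 + (-0.7233)·(-2) + 0.4188·4 = 1.7512.
u_3 = w_3 + 1.8974·q_1 − 1.7512·q_2 = (2.3333, 3.0000, -1.3333, 2.6667).
‖u_3‖ = 4.8305, so q_3 = (0.4830, 0.6211, -0.2760, 0.5521).

Q = [[-0.6325, -0.3046, 0.4830], [0.6325, -0.4568, 0.6211], [-0.3162, -0.7233, -0.2760], [-0.3162, 0.4188, 0.5521]], R = [[6.3246, 0.3162, -1.8974], [0.0000, 2.6268, 1.7512], [0.0000, 0.0000, 4.8305]]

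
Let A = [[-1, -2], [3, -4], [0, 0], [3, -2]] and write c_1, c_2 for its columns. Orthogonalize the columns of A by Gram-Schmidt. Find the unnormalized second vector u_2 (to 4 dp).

c_1 = (-1, 3, 0, 3); ‖c_1‖ = 4.3589, so e_1 = (-0.2294, 0.6882, 0.0000, 0.6882).
e_1·c_2 = (-0.2294)·(-2) + 0.6882·(-4) + 0.0000·0 + 0.6882·(-2) = -3.6707.
u_2 = c_2 + 3.6707·e_1 = (-2.8421, -1.4737, 0.0000, 0.5263).

u_2 = (-2.8421, -1.4737, 0.0000, 0.5263)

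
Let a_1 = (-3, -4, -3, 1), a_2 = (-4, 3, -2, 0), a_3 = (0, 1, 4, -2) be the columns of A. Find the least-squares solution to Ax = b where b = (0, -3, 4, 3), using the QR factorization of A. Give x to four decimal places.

a_1 = (-3, -4, -3, 1); ‖a_1‖ = 5.9161, so e_1 = (-0.5071, -0.6761, -0.5071, 0.1690).
e_1·a_2 = (-0.5071)·(-4) + (-0.6761)·3 + (-0.5071)·(-2) + 0.1690·0 = 1.0142.
u_2 = a_2 − 1.0142·e_1 = (-3.4857, 3.6857, -1.4857, -0.1714).
‖u_2‖ = 5.2888, so e_2 = (-0.6591, 0.6969, -0.2809, -0.0324).
e_1·a_3 = (-0.5071)·0 + (-0.6761)·1 + (-0.5071)·4 + 0.1690·(-2) = -3.0426; e_2·a_3 = (-0.6591)·0 + 0.6969·1 + (-0.2809)·4 + (-0.0324)·(-2) = -0.3620.
u_3 = a_3 + 3.0426·e_1 + 0.3620·e_2 = (-1.7814, -0.8049, 2.3555, -1.4974).
‖u_3‖ = 3.4076, so e_3 = (-0.5228, -0.2362, 0.6912, -0.4394).
Qᵀb = (0.5071, -3.3116, 2.1552).
Back-substitute: x_3 = 2.1552/3.4076 = 0.6325.
x_2 = (-3.3116 + 0.3620·0.6325)/5.2888 = -0.5829.
x_1 = (0.5071 − 1.0142·(-0.5829) + 3.0426·0.6325)/5.9161 = 0.5109.

x = (0.5109, -0.5829, 0.6325)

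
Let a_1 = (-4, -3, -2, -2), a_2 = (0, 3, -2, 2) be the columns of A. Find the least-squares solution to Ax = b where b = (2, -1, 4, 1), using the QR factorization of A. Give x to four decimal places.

a_1 = (-4, -3, -2, -2); ‖a_1‖ = 5.7446, so e_1 = (-0.6963, -0.5222, -0.3482, -0.3482).
e_1·a_2 = (-0.6963)·0 + (-0.5222)·3 + (-0.3482)·(-2) + (-0.3482)·2 = -1.5667.
u_2 = a_2 + 1.5667·e_1 = (-1.0909, 2.1818, -2.5455, 1.4545).
‖u_2‖ = 3.8139, so e_2 = (-0.2860, 0.5721, -0.6674, 0.3814).
Qᵀb = (-2.6112, -3.4325).
Back-substitute: x_2 = -3.4325/3.8139 = -0.9000.
x_1 = (-2.6112 + 1.5667·(-0.9000))/5.7446 = -0.7000.

x = (-0.7000, -0.9000)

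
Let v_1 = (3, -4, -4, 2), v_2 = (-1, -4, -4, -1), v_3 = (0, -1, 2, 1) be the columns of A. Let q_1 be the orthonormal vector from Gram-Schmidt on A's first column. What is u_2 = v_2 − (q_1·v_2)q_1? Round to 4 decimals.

u_2 = (-2.8000, -1.6000, -1.6000, -2.2000)

v_1 = (3, -4, -4, 2); ‖v_1‖ = 6.7082, so q_1 = (0.4472, -0.5963, -0.5963, 0.2981).
q_1·v_2 = 0.4472·(-1) + (-0.5963)·(-4) + (-0.5963)·(-4) + 0.2981·(-1) = 4.0249.
u_2 = v_2 − 4.0249·q_1 = (-2.8000, -1.6000, -1.6000, -2.2000).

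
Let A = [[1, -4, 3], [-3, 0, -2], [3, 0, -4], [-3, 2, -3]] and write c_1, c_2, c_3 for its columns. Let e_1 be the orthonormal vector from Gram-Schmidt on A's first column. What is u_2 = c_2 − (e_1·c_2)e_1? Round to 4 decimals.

u_2 = (-3.6429, -1.0714, 1.0714, 0.9286)

c_1 = (1, -3, 3, -3); ‖c_1‖ = 5.2915, so e_1 = (0.1890, -0.5669, 0.5669, -0.5669).
e_1·c_2 = 0.1890·(-4) + (-0.5669)·0 + 0.5669·0 + (-0.5669)·2 = -1.8898.
u_2 = c_2 + 1.8898·e_1 = (-3.6429, -1.0714, 1.0714, 0.9286).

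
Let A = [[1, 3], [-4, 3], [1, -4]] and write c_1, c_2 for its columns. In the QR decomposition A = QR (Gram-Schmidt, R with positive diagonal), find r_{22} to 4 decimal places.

c_1 = (1, -4, 1); ‖c_1‖ = 4.2426, so e_1 = (0.2357, -0.9428, 0.2357).
e_1·c_2 = 0.2357·3 + (-0.9428)·3 + 0.2357·(-4) = -3.0641.
u_2 = c_2 + 3.0641·e_1 = (3.7222, 0.1111, -3.2778).
r_{22} = ‖u_2‖ = 4.9610.

r_{22} = 4.9610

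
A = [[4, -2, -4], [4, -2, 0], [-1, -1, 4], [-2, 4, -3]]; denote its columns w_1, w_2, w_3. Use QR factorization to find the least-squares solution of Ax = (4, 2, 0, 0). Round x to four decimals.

w_1 = (4, 4, -1, -2); ‖w_1‖ = 6.0828, so q_1 = (0.6576, 0.6576, -0.1644, -0.3288).
q_1·w_2 = 0.6576·(-2) + 0.6576·(-2) + (-0.1644)·(-1) + (-0.3288)·4 = -3.7812.
u_2 = w_2 + 3.7812·q_1 = (0.4865, 0.4865, -1.6216, 2.7568).
‖u_2‖ = 3.2715, so q_2 = (0.1487, 0.1487, -0.4957, 0.8427).
q_1·w_3 = 0.6576·(-4) + 0.6576·0 + (-0.1644)·4 + (-0.3288)·(-3) = -2.3016; q_2·w_3 = 0.1487·(-4) + 0.1487·0 + (-0.4957)·4 + 0.8427·(-3) = -5.1055.
u_3 = w_3 + 2.3016·q_1 + 5.1055·q_2 = (-1.7273, 2.2727, 1.0909, 0.5455).
‖u_3‖ = 3.1042, so q_3 = (-0.5564, 0.7321, 0.3514, 0.1757).
Qᵀb = (3.9456, 0.8922, -0.7614).
Back-substitute: x_3 = -0.7614/3.1042 = -0.2453.
x_2 = (0.8922 + 5.1055·(-0.2453))/3.2715 = -0.1101.
x_1 = (3.9456 + 3.7812·(-0.1101) + 2.3016·(-0.2453))/6.0828 = 0.4874.

x = (0.4874, -0.1101, -0.2453)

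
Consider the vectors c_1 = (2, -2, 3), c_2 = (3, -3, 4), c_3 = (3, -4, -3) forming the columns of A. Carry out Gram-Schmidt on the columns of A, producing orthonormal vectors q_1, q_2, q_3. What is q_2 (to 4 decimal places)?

q_2 = (0.5145, -0.5145, -0.6860)

q_1 = c_1/‖c_1‖ = (2, -2, 3)/4.1231 = (0.4851, -0.4851, 0.7276).
r_{12} = q_1·c_2 = 5.8209.
u_2 = c_2 − 5.8209·q_1 = (0.1765, -0.1765, -0.2353).
‖u_2‖ = 0.3430, so q_2 = (0.5145, -0.5145, -0.6860).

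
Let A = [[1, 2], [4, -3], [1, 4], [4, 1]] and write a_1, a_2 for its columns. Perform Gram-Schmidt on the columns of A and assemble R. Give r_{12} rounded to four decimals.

a_1 = (1, 4, 1, 4); ‖a_1‖ = 5.8310, so e_1 = (0.1715, 0.6860, 0.1715, 0.6860).
r_{12} = e_1·a_2 = -0.3430.

r_{12} = -0.3430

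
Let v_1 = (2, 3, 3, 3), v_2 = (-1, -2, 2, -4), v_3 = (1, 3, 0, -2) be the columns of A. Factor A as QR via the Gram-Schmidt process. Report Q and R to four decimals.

Q = [[0.3592, -0.0224, 0.1954], [0.5388, -0.1493, 0.7398], [0.5388, 0.7763, -0.3009], [0.5388, -0.6121, -0.5692]], R = [[5.5678, -2.5145, 0.8980], [0.0000, 4.3217, 0.7539], [0.0000, 0.0000, 3.5532]]

v_1 = (2, 3, 3, 3); ‖v_1‖ = 5.5678, so q_1 = (0.3592, 0.5388, 0.5388, 0.5388).
q_1·v_2 = 0.3592·(-1) + 0.5388·(-2) + 0.5388·2 + 0.5388·(-4) = -2.5145.
u_2 = v_2 + 2.5145·q_1 = (-0.0968, -0.6452, 3.3548, -2.6452).
‖u_2‖ = 4.3217, so q_2 = (-0.0224, -0.1493, 0.7763, -0.6121).
q_1·v_3 = 0.3592·1 + 0.5388·3 + 0.5388·0 + 0.5388·(-2) = 0.8980; q_2·v_3 = (-0.0224)·1 + (-0.1493)·3 + 0.7763·0 + (-0.6121)·(-2) = 0.7539.
u_3 = v_3 − 0.8980·q_1 − 0.7539·q_2 = (0.6943, 2.6287, -1.0691, -2.0225).
‖u_3‖ = 3.5532, so q_3 = (0.1954, 0.7398, -0.3009, -0.5692).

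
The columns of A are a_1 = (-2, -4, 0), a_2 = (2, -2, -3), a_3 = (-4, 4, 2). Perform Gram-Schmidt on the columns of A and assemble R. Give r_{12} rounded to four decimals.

a_1 = (-2, -4, 0); ‖a_1‖ = 4.4721, so e_1 = (-0.4472, -0.8944, 0.0000).
r_{12} = e_1·a_2 = 0.8944.

r_{12} = 0.8944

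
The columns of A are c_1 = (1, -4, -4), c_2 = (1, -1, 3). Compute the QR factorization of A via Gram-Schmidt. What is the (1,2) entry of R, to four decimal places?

r_{12} = -1.2185

c_1 = (1, -4, -4); ‖c_1‖ = 5.7446, so e_1 = (0.1741, -0.6963, -0.6963).
r_{12} = e_1·c_2 = -1.2185.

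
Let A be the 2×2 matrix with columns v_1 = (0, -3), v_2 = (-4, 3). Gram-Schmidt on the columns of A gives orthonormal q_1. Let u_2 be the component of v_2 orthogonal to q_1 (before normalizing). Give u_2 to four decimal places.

u_2 = (-4.0000, 0.0000)

q_1 = v_1/‖v_1‖ = (0, -3)/3.0000 = (0.0000, -1.0000).
r_{12} = q_1·v_2 = -3.0000.
u_2 = v_2 + 3.0000·q_1 = (-4.0000, 0.0000).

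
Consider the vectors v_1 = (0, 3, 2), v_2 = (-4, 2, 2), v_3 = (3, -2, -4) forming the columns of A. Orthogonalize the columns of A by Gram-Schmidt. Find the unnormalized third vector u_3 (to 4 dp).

v_1 = (0, 3, 2); ‖v_1‖ = 3.6056, so e_1 = (0.0000, 0.8321, 0.5547).
e_1·v_2 = 0.0000·(-4) + 0.8321·2 + 0.5547·2 = 2.7735.
u_2 = v_2 − 2.7735·e_1 = (-4.0000, -0.3077, 0.4615).
‖u_2‖ = 4.0383, so e_2 = (-0.9905, -0.0762, 0.1143).
e_1·v_3 = 0.0000·3 + 0.8321·(-2) + 0.5547·(-4) = -3.8829; e_2·v_3 = (-0.9905)·3 + (-0.0762)·(-2) + 0.1143·(-4) = -3.2763.
u_3 = v_3 + 3.8829·e_1 + 3.2763·e_2 = (-0.2453, 0.9811, -1.4717).

u_3 = (-0.2453, 0.9811, -1.4717)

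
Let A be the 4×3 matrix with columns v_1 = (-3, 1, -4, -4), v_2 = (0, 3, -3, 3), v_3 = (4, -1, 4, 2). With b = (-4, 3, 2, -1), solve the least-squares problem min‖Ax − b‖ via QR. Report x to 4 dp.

x = (-0.7790, -0.3158, -1.2072)

v_1 = (-3, 1, -4, -4); ‖v_1‖ = 6.4807, so e_1 = (-0.4629, 0.1543, -0.6172, -0.6172).
e_1·v_2 = (-0.4629)·0 + 0.1543·3 + (-0.6172)·(-3) + (-0.6172)·3 = 0.4629.
u_2 = v_2 − 0.4629·e_1 = (0.2143, 2.9286, -2.7143, 3.2857).
‖u_2‖ = 5.1755, so e_2 = (0.0414, 0.5659, -0.5244, 0.6349).
e_1·v_3 = (-0.4629)·4 + 0.1543·(-1) + (-0.6172)·4 + (-0.6172)·2 = -5.7092; e_2·v_3 = 0.0414·4 + 0.5659·(-1) + (-0.5244)·4 + 0.6349·2 = -1.2283.
u_3 = v_3 + 5.7092·e_1 + 1.2283·e_2 = (1.4080, 0.5760, -0.1680, -0.7440).
‖u_3‖ = 1.7018, so e_3 = (0.8274, 0.3385, -0.0987, -0.4372).
Qᵀb = (1.6973, -0.1518, -2.0543).
Back-substitute: x_3 = -2.0543/1.7018 = -1.2072.
x_2 = (-0.1518 + 1.2283·(-1.2072))/5.1755 = -0.3158.
x_1 = (1.6973 − 0.4629·(-0.3158) + 5.7092·(-1.2072))/6.4807 = -0.7790.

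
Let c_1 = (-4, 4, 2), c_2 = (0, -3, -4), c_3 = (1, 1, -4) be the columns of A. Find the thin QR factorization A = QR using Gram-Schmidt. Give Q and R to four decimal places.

Q = [[-0.6667, -0.5963, 0.4472], [0.6667, -0.2087, 0.7155], [0.3333, -0.7752, -0.5367]], R = [[6.0000, -3.3333, -1.3333], [0.0000, 3.7268, 2.2957], [0.0000, 0.0000, 3.3094]]

e_1 = c_1/‖c_1‖ = (-4, 4, 2)/6.0000 = (-0.6667, 0.6667, 0.3333).
r_{12} = e_1·c_2 = -3.3333.
u_2 = c_2 + 3.3333·e_1 = (-2.2222, -0.7778, -2.8889).
‖u_2‖ = 3.7268, so e_2 = (-0.5963, -0.2087, -0.7752).
r_{13} = e_1·c_3 = -1.3333; r_{23} = e_2·c_3 = 2.2957.
u_3 = c_3 + 1.3333·e_1 − 2.2957·e_2 = (1.4800, 2.3680, -1.7760).
‖u_3‖ = 3.3094, so e_3 = (0.4472, 0.7155, -0.5367).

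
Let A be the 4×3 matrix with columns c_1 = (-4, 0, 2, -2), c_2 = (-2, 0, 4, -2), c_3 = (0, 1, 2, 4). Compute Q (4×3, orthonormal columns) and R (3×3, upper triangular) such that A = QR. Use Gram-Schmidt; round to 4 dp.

Q = [[-0.8165, 0.4924, -0.2934], [0.0000, 0.0000, 0.2305], [0.4082, 0.8616, 0.2934], [-0.4082, -0.1231, 0.8802]], R = [[4.8990, 4.0825, -0.8165], [0.0000, 2.7080, 1.2309], [0.0000, 0.0000, 4.3380]]

c_1 = (-4, 0, 2, -2); ‖c_1‖ = 4.8990, so e_1 = (-0.8165, 0.0000, 0.4082, -0.4082).
e_1·c_2 = (-0.8165)·(-2) + 0.0000·0 + 0.4082·4 + (-0.4082)·(-2) = 4.0825.
u_2 = c_2 − 4.0825·e_1 = (1.3333, 0.0000, 2.3333, -0.3333).
‖u_2‖ = 2.7080, so e_2 = (0.4924, 0.0000, 0.8616, -0.1231).
e_1·c_3 = (-0.8165)·0 + 0.0000·1 + 0.4082·2 + (-0.4082)·4 = -0.8165; e_2·c_3 = 0.4924·0 + 0.0000·1 + 0.8616·2 + (-0.1231)·4 = 1.2309.
u_3 = c_3 + 0.8165·e_1 − 1.2309·e_2 = (-1.2727, 1.0000, 1.2727, 3.8182).
‖u_3‖ = 4.3380, so e_3 = (-0.2934, 0.2305, 0.2934, 0.8802).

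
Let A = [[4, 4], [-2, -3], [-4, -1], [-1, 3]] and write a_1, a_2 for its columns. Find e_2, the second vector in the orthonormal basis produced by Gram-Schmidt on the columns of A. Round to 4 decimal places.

e_2 = (0.3326, -0.3861, 0.3267, 0.7960)

a_1 = (4, -2, -4, -1); ‖a_1‖ = 6.0828, so e_1 = (0.6576, -0.3288, -0.6576, -0.1644).
e_1·a_2 = 0.6576·4 + (-0.3288)·(-3) + (-0.6576)·(-1) + (-0.1644)·3 = 3.7812.
u_2 = a_2 − 3.7812·e_1 = (1.5135, -1.7568, 1.4865, 3.6216).
‖u_2‖ = 4.5500, so e_2 = (0.3326, -0.3861, 0.3267, 0.7960).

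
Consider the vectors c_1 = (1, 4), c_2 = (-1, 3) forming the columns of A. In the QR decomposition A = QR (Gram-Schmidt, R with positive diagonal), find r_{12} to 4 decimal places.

e_1 = c_1/‖c_1‖ = (1, 4)/4.1231 = (0.2425, 0.9701).
r_{12} = e_1·c_2 = 2.6679.

r_{12} = 2.6679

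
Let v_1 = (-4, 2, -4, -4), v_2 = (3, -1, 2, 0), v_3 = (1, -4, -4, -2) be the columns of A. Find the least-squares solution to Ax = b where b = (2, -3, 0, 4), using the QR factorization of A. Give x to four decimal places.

v_1 = (-4, 2, -4, -4); ‖v_1‖ = 7.2111, so e_1 = (-0.5547, 0.2774, -0.5547, -0.5547).
e_1·v_2 = (-0.5547)·3 + 0.2774·(-1) + (-0.5547)·2 + (-0.5547)·0 = -3.0509.
u_2 = v_2 + 3.0509·e_1 = (1.3077, -0.1538, 0.3077, -1.6923).
‖u_2‖ = 2.1662, so e_2 = (0.6037, -0.0710, 0.1420, -0.7812).
e_1·v_3 = (-0.5547)·1 + 0.2774·(-4) + (-0.5547)·(-4) + (-0.5547)·(-2) = 1.6641; e_2·v_3 = 0.6037·1 + (-0.0710)·(-4) + 0.1420·(-4) + (-0.7812)·(-2) = 1.8821.
u_3 = v_3 − 1.6641·e_1 − 1.8821·e_2 = (0.7869, -4.3279, -3.3443, 0.3934).
‖u_3‖ = 5.5397, so e_3 = (0.1420, -0.7812, -0.6037, 0.0710).
Qᵀb = (-4.1603, -1.7045, 2.9119).
Back-substitute: x_3 = 2.9119/5.5397 = 0.5256.
x_2 = (-1.7045 − 1.8821·0.5256)/2.1662 = -1.2436.
x_1 = (-4.1603 + 3.0509·(-1.2436) − 1.6641·0.5256)/7.2111 = -1.2244.

x = (-1.2244, -1.2436, 0.5256)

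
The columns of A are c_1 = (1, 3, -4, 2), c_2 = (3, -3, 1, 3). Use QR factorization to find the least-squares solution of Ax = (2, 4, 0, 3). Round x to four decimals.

c_1 = (1, 3, -4, 2); ‖c_1‖ = 5.4772, so e_1 = (0.1826, 0.5477, -0.7303, 0.3651).
e_1·c_2 = 0.1826·3 + 0.5477·(-3) + (-0.7303)·1 + 0.3651·3 = -0.7303.
u_2 = c_2 + 0.7303·e_1 = (3.1333, -2.6000, 0.4667, 3.2667).
‖u_2‖ = 5.2409, so e_2 = (0.5979, -0.4961, 0.0890, 0.6233).
Qᵀb = (3.6515, 1.0812).
Back-substitute: x_2 = 1.0812/5.2409 = 0.2063.
x_1 = (3.6515 + 0.7303·0.2063)/5.4772 = 0.6942.

x = (0.6942, 0.2063)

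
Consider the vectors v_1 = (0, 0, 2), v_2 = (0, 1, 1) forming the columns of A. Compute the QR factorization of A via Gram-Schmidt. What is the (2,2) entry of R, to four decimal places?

r_{22} = 1.0000

v_1 = (0, 0, 2); ‖v_1‖ = 2.0000, so e_1 = (0.0000, 0.0000, 1.0000).
e_1·v_2 = 0.0000·0 + 0.0000·1 + 1.0000·1 = 1.0000.
u_2 = v_2 − 1.0000·e_1 = (0.0000, 1.0000, 0.0000).
r_{22} = ‖u_2‖ = 1.0000.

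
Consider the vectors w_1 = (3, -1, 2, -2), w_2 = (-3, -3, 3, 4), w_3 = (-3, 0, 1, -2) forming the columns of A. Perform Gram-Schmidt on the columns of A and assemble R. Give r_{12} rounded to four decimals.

r_{12} = -1.8856

w_1 = (3, -1, 2, -2); ‖w_1‖ = 4.2426, so e_1 = (0.7071, -0.2357, 0.4714, -0.4714).
r_{12} = e_1·w_2 = -1.8856.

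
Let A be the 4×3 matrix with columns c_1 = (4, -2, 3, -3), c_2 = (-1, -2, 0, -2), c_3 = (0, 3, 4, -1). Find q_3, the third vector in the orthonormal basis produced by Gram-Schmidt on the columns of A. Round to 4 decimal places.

q_3 = (-0.4550, 0.5204, 0.6606, -0.2929)

c_1 = (4, -2, 3, -3); ‖c_1‖ = 6.1644, so q_1 = (0.6489, -0.3244, 0.4867, -0.4867).
q_1·c_2 = 0.6489·(-1) + (-0.3244)·(-2) + 0.4867·0 + (-0.4867)·(-2) = 0.9733.
u_2 = c_2 − 0.9733·q_1 = (-1.6316, -1.6842, -0.4737, -1.5263).
‖u_2‖ = 2.8377, so q_2 = (-0.5750, -0.5935, -0.1669, -0.5379).
q_1·c_3 = 0.6489·0 + (-0.3244)·3 + 0.4867·4 + (-0.4867)·(-1) = 1.4600; q_2·c_3 = (-0.5750)·0 + (-0.5935)·3 + (-0.1669)·4 + (-0.5379)·(-1) = -1.9104.
u_3 = c_3 − 1.4600·q_1 + 1.9104·q_2 = (-2.0458, 2.3399, 2.9706, -1.3170).
‖u_3‖ = 4.4965, so q_3 = (-0.4550, 0.5204, 0.6606, -0.2929).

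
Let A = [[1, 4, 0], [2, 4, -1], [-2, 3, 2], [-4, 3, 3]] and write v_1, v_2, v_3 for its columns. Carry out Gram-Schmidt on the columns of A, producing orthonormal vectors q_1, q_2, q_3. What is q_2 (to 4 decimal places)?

q_2 = (0.6085, 0.6429, 0.3616, 0.2927)

v_1 = (1, 2, -2, -4); ‖v_1‖ = 5.0000, so q_1 = (0.2000, 0.4000, -0.4000, -0.8000).
q_1·v_2 = 0.2000·4 + 0.4000·4 + (-0.4000)·3 + (-0.8000)·3 = -1.2000.
u_2 = v_2 + 1.2000·q_1 = (4.2400, 4.4800, 2.5200, 2.0400).
‖u_2‖ = 6.9685, so q_2 = (0.6085, 0.6429, 0.3616, 0.2927).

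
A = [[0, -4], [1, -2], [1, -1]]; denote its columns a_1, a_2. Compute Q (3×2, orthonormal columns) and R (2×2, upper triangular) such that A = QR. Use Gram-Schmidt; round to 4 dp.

Q = [[0.0000, -0.9847], [0.7071, -0.1231], [0.7071, 0.1231]], R = [[1.4142, -2.1213], [0.0000, 4.0620]]

e_1 = a_1/‖a_1‖ = (0, 1, 1)/1.4142 = (0.0000, 0.7071, 0.7071).
r_{12} = e_1·a_2 = -2.1213.
u_2 = a_2 + 2.1213·e_1 = (-4.0000, -0.5000, 0.5000).
‖u_2‖ = 4.0620, so e_2 = (-0.9847, -0.1231, 0.1231).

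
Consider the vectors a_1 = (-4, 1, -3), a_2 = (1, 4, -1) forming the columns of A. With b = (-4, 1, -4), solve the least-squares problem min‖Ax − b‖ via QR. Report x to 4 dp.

x = (1.1111, 0.0370)

a_1 = (-4, 1, -3); ‖a_1‖ = 5.0990, so e_1 = (-0.7845, 0.1961, -0.5883).
e_1·a_2 = (-0.7845)·1 + 0.1961·4 + (-0.5883)·(-1) = 0.5883.
u_2 = a_2 − 0.5883·e_1 = (1.4615, 3.8846, -0.6538).
‖u_2‖ = 4.2016, so e_2 = (0.3478, 0.9245, -0.1556).
Qᵀb = (5.6874, 0.1556).
Back-substitute: x_2 = 0.1556/4.2016 = 0.0370.
x_1 = (5.6874 − 0.5883·0.0370)/5.0990 = 1.1111.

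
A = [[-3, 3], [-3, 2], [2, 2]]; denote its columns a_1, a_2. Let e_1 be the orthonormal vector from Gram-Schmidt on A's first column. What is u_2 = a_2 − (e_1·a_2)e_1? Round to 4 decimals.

u_2 = (1.5000, 0.5000, 3.0000)

a_1 = (-3, -3, 2); ‖a_1‖ = 4.6904, so e_1 = (-0.6396, -0.6396, 0.4264).
e_1·a_2 = (-0.6396)·3 + (-0.6396)·2 + 0.4264·2 = -2.3452.
u_2 = a_2 + 2.3452·e_1 = (1.5000, 0.5000, 3.0000).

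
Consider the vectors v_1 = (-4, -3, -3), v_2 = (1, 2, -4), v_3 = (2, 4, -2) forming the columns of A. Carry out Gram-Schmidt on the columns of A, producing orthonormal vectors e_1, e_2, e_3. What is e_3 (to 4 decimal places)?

e_3 = (-0.6755, 0.7131, 0.1876)

v_1 = (-4, -3, -3); ‖v_1‖ = 5.8310, so e_1 = (-0.6860, -0.5145, -0.5145).
e_1·v_2 = (-0.6860)·1 + (-0.5145)·2 + (-0.5145)·(-4) = 0.3430.
u_2 = v_2 − 0.3430·e_1 = (1.2353, 2.1765, -3.8235).
‖u_2‖ = 4.5697, so e_2 = (0.2703, 0.4763, -0.8367).
e_1·v_3 = (-0.6860)·2 + (-0.5145)·4 + (-0.5145)·(-2) = -2.4010; e_2·v_3 = 0.2703·2 + 0.4763·4 + (-0.8367)·(-2) = 4.1192.
u_3 = v_3 + 2.4010·e_1 − 4.1192·e_2 = (-0.7606, 0.8028, 0.2113).
‖u_3‖ = 1.1259, so e_3 = (-0.6755, 0.7131, 0.1876).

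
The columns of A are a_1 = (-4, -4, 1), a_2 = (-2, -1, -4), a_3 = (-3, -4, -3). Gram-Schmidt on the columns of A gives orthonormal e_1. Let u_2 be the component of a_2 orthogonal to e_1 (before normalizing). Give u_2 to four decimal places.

e_1 = a_1/‖a_1‖ = (-4, -4, 1)/5.7446 = (-0.6963, -0.6963, 0.1741).
r_{12} = e_1·a_2 = 1.3926.
u_2 = a_2 − 1.3926·e_1 = (-1.0303, -0.0303, -4.2424).

u_2 = (-1.0303, -0.0303, -4.2424)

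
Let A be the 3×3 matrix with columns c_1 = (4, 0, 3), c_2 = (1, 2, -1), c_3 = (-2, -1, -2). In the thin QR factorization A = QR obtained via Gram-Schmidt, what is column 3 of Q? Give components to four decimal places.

e_3 = (0.4915, -0.5735, -0.6554)

c_1 = (4, 0, 3); ‖c_1‖ = 5.0000, so e_1 = (0.8000, 0.0000, 0.6000).
e_1·c_2 = 0.8000·1 + 0.0000·2 + 0.6000·(-1) = 0.2000.
u_2 = c_2 − 0.2000·e_1 = (0.8400, 2.0000, -1.1200).
‖u_2‖ = 2.4413, so e_2 = (0.3441, 0.8192, -0.4588).
e_1·c_3 = 0.8000·(-2) + 0.0000·(-1) + 0.6000·(-2) = -2.8000; e_2·c_3 = 0.3441·(-2) + 0.8192·(-1) + (-0.4588)·(-2) = -0.5898.
u_3 = c_3 + 2.8000·e_1 + 0.5898·e_2 = (0.4430, -0.5168, -0.5906).
‖u_3‖ = 0.9012, so e_3 = (0.4915, -0.5735, -0.6554).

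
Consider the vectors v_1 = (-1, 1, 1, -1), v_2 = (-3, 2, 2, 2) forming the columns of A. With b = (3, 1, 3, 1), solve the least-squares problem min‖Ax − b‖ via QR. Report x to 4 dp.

x = (-0.0847, 0.0678)

v_1 = (-1, 1, 1, -1); ‖v_1‖ = 2.0000, so e_1 = (-0.5000, 0.5000, 0.5000, -0.5000).
e_1·v_2 = (-0.5000)·(-3) + 0.5000·2 + 0.5000·2 + (-0.5000)·2 = 2.5000.
u_2 = v_2 − 2.5000·e_1 = (-1.7500, 0.7500, 0.7500, 3.2500).
‖u_2‖ = 3.8406, so e_2 = (-0.4557, 0.1953, 0.1953, 0.8462).
Qᵀb = (0.0000, 0.2604).
Back-substitute: x_2 = 0.2604/3.8406 = 0.0678.
x_1 = (0.0000 − 2.5000·0.0678)/2.0000 = -0.0847.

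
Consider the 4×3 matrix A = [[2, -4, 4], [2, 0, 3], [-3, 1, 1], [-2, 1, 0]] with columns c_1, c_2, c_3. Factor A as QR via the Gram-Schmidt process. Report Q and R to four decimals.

c_1 = (2, 2, -3, -2); ‖c_1‖ = 4.5826, so e_1 = (0.4364, 0.4364, -0.6547, -0.4364).
e_1·c_2 = 0.4364·(-4) + 0.4364·0 + (-0.6547)·1 + (-0.4364)·1 = -2.8368.
u_2 = c_2 + 2.8368·e_1 = (-2.7619, 1.2381, -0.8571, -0.2381).
‖u_2‖ = 3.1547, so e_2 = (-0.8755, 0.3925, -0.2717, -0.0755).
e_1·c_3 = 0.4364·4 + 0.4364·3 + (-0.6547)·1 + (-0.4364)·0 = 2.4004; e_2·c_3 = (-0.8755)·4 + 0.3925·3 + (-0.2717)·1 + (-0.0755)·0 = -2.5962.
u_3 = c_3 − 2.4004·e_1 + 2.5962·e_2 = (0.6794, 2.9713, 1.8660, 0.8517).
‖u_3‖ = 3.6739, so e_3 = (0.1849, 0.8088, 0.5079, 0.2318).

Q = [[0.4364, -0.8755, 0.1849], [0.4364, 0.3925, 0.8088], [-0.6547, -0.2717, 0.5079], [-0.4364, -0.0755, 0.2318]], R = [[4.5826, -2.8368, 2.4004], [0.0000, 3.1547, -2.5962], [0.0000, 0.0000, 3.6739]]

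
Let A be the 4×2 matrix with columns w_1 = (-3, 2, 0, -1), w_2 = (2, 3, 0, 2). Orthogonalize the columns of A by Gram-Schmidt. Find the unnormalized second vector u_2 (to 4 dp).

u_2 = (1.5714, 3.2857, 0.0000, 1.8571)

w_1 = (-3, 2, 0, -1); ‖w_1‖ = 3.7417, so q_1 = (-0.8018, 0.5345, 0.0000, -0.2673).
q_1·w_2 = (-0.8018)·2 + 0.5345·3 + 0.0000·0 + (-0.2673)·2 = -0.5345.
u_2 = w_2 + 0.5345·q_1 = (1.5714, 3.2857, 0.0000, 1.8571).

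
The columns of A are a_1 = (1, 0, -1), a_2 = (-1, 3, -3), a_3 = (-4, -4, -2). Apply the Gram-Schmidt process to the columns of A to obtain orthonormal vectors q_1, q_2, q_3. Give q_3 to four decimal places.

q_3 = (-0.5145, -0.6860, -0.5145)

a_1 = (1, 0, -1); ‖a_1‖ = 1.4142, so q_1 = (0.7071, 0.0000, -0.7071).
q_1·a_2 = 0.7071·(-1) + 0.0000·3 + (-0.7071)·(-3) = 1.4142.
u_2 = a_2 − 1.4142·q_1 = (-2.0000, 3.0000, -2.0000).
‖u_2‖ = 4.1231, so q_2 = (-0.4851, 0.7276, -0.4851).
q_1·a_3 = 0.7071·(-4) + 0.0000·(-4) + (-0.7071)·(-2) = -1.4142; q_2·a_3 = (-0.4851)·(-4) + 0.7276·(-4) + (-0.4851)·(-2) = 0.0000.
u_3 = a_3 + 1.4142·q_1 + 0.0000·q_2 = (-3.0000, -4.0000, -3.0000).
‖u_3‖ = 5.8310, so q_3 = (-0.5145, -0.6860, -0.5145).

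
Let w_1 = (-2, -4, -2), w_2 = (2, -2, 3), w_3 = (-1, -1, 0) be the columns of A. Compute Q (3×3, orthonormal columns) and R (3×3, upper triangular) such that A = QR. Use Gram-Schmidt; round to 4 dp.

Q = [[-0.4082, 0.4468, -0.7960], [-0.8165, -0.5687, 0.0995], [-0.4082, 0.6906, 0.5970]], R = [[4.8990, -0.4082, 1.2247], [0.0000, 4.1028, 0.1219], [0.0000, 0.0000, 0.6965]]

w_1 = (-2, -4, -2); ‖w_1‖ = 4.8990, so e_1 = (-0.4082, -0.8165, -0.4082).
e_1·w_2 = (-0.4082)·2 + (-0.8165)·(-2) + (-0.4082)·3 = -0.4082.
u_2 = w_2 + 0.4082·e_1 = (1.8333, -2.3333, 2.8333).
‖u_2‖ = 4.1028, so e_2 = (0.4468, -0.5687, 0.6906).
e_1·w_3 = (-0.4082)·(-1) + (-0.8165)·(-1) + (-0.4082)·0 = 1.2247; e_2·w_3 = 0.4468·(-1) + (-0.5687)·(-1) + 0.6906·0 = 0.1219.
u_3 = w_3 − 1.2247·e_1 − 0.1219·e_2 = (-0.5545, 0.0693, 0.4158).
‖u_3‖ = 0.6965, so e_3 = (-0.7960, 0.0995, 0.5970).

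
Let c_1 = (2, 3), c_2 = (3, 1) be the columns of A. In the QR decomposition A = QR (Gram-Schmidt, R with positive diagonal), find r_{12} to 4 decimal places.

c_1 = (2, 3); ‖c_1‖ = 3.6056, so e_1 = (0.5547, 0.8321).
r_{12} = e_1·c_2 = 2.4962.

r_{12} = 2.4962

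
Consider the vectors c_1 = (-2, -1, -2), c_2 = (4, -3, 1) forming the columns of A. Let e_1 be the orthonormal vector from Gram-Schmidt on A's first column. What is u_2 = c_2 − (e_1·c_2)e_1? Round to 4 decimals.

u_2 = (2.4444, -3.7778, -0.5556)

e_1 = c_1/‖c_1‖ = (-2, -1, -2)/3.0000 = (-0.6667, -0.3333, -0.6667).
r_{12} = e_1·c_2 = -2.3333.
u_2 = c_2 + 2.3333·e_1 = (2.4444, -3.7778, -0.5556).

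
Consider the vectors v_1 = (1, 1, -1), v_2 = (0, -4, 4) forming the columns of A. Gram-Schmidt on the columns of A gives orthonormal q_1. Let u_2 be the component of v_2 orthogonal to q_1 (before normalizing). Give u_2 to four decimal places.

v_1 = (1, 1, -1); ‖v_1‖ = 1.7321, so q_1 = (0.5774, 0.5774, -0.5774).
q_1·v_2 = 0.5774·0 + 0.5774·(-4) + (-0.5774)·4 = -4.6188.
u_2 = v_2 + 4.6188·q_1 = (2.6667, -1.3333, 1.3333).

u_2 = (2.6667, -1.3333, 1.3333)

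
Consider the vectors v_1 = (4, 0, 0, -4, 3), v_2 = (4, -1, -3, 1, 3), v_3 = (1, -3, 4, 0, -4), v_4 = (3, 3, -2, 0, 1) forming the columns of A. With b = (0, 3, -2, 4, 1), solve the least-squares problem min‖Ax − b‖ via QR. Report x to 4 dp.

x = (-0.7532, 0.2436, -0.2335, 0.7265)

v_1 = (4, 0, 0, -4, 3); ‖v_1‖ = 6.4031, so q_1 = (0.6247, 0.0000, 0.0000, -0.6247, 0.4685).
q_1·v_2 = 0.6247·4 + 0.0000·(-1) + 0.0000·(-3) + (-0.6247)·1 + 0.4685·3 = 3.2796.
u_2 = v_2 − 3.2796·q_1 = (1.9512, -1.0000, -3.0000, 3.0488, 1.4634).
‖u_2‖ = 5.0243, so q_2 = (0.3884, -0.1990, -0.5971, 0.6068, 0.2913).
q_1·v_3 = 0.6247·1 + 0.0000·(-3) + 0.0000·4 + (-0.6247)·0 + 0.4685·(-4) = -1.2494; q_2·v_3 = 0.3884·1 + (-0.1990)·(-3) + (-0.5971)·4 + 0.6068·0 + 0.2913·(-4) = -2.5680.
u_3 = v_3 + 1.2494·q_1 + 2.5680·q_2 = (2.7778, -3.5111, 2.4667, 0.7778, -2.6667).
‖u_3‖ = 5.8176, so q_3 = (0.4775, -0.6035, 0.4240, 0.1337, -0.4584).
q_1·v_4 = 0.6247·3 + 0.0000·3 + 0.0000·(-2) + (-0.6247)·0 + 0.4685·1 = 2.3426; q_2·v_4 = 0.3884·3 + (-0.1990)·3 + (-0.5971)·(-2) + 0.6068·0 + 0.2913·1 = 2.0534; q_3·v_4 = 0.4775·3 + (-0.6035)·3 + 0.4240·(-2) + 0.1337·0 + (-0.4584)·1 = -1.6845.
u_4 = v_4 − 2.3426·q_1 − 2.0534·q_2 + 1.6845·q_3 = (1.5435, 2.3920, -0.0597, 0.4426, -1.4678).
‖u_4‖ = 3.2339, so q_4 = (0.4773, 0.7397, -0.0184, 0.1369, -0.4539).
Qᵀb = (-2.0303, 3.3156, -2.5822, 2.3495).
Back-substitute: x_4 = 2.3495/3.2339 = 0.7265.
x_3 = (-2.5822 + 1.6845·0.7265)/5.8176 = -0.2335.
x_2 = (3.3156 + 2.5680·(-0.2335) − 2.0534·0.7265)/5.0243 = 0.2436.
x_1 = (-2.0303 − 3.2796·0.2436 + 1.2494·(-0.2335) − 2.3426·0.7265)/6.4031 = -0.7532.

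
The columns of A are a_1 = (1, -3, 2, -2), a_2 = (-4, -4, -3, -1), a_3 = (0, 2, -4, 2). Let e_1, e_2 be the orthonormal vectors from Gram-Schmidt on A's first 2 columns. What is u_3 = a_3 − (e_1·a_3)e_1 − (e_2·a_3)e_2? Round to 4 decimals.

a_1 = (1, -3, 2, -2); ‖a_1‖ = 4.2426, so e_1 = (0.2357, -0.7071, 0.4714, -0.4714).
e_1·a_2 = 0.2357·(-4) + (-0.7071)·(-4) + 0.4714·(-3) + (-0.4714)·(-1) = 0.9428.
u_2 = a_2 − 0.9428·e_1 = (-4.2222, -3.3333, -3.4444, -0.5556).
‖u_2‖ = 6.4118, so e_2 = (-0.6585, -0.5199, -0.5372, -0.0866).
e_1·a_3 = 0.2357·0 + (-0.7071)·2 + 0.4714·(-4) + (-0.4714)·2 = -4.2426; e_2·a_3 = (-0.6585)·0 + (-0.5199)·2 + (-0.5372)·(-4) + (-0.0866)·2 = 0.9358.
u_3 = a_3 + 4.2426·e_1 − 0.9358·e_2 = (1.6162, -0.5135, -1.4973, 0.0811).

u_3 = (1.6162, -0.5135, -1.4973, 0.0811)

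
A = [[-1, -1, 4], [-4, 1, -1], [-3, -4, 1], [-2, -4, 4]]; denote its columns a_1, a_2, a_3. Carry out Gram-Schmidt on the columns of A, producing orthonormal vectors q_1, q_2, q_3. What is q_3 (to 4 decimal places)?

q_3 = (0.8377, 0.0125, -0.4751, 0.2688)

q_1 = a_1/‖a_1‖ = (-1, -4, -3, -2)/5.4772 = (-0.1826, -0.7303, -0.5477, -0.3651).
r_{12} = q_1·a_2 = 3.1038.
u_2 = a_2 − 3.1038·q_1 = (-0.4333, 3.2667, -2.3000, -2.8667).
‖u_2‖ = 4.9363, so q_2 = (-0.0878, 0.6618, -0.4659, -0.5807).
r_{13} = q_1·a_3 = -2.0083; r_{23} = q_2·a_3 = -3.8018.
u_3 = a_3 + 2.0083·q_1 + 3.8018·q_2 = (3.2996, 0.0492, -1.8714, 1.0588).
‖u_3‖ = 3.9387, so q_3 = (0.8377, 0.0125, -0.4751, 0.2688).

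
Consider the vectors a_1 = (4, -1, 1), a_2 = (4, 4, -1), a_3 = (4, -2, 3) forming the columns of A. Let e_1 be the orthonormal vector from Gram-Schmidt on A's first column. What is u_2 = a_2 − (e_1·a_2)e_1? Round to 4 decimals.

u_2 = (1.5556, 4.6111, -1.6111)

a_1 = (4, -1, 1); ‖a_1‖ = 4.2426, so e_1 = (0.9428, -0.2357, 0.2357).
e_1·a_2 = 0.9428·4 + (-0.2357)·4 + 0.2357·(-1) = 2.5927.
u_2 = a_2 − 2.5927·e_1 = (1.5556, 4.6111, -1.6111).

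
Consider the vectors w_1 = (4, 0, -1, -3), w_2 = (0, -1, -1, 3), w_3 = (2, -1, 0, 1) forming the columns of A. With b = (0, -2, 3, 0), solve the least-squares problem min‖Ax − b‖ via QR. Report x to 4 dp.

x = (-1.2212, -1.9408, 2.6449)

w_1 = (4, 0, -1, -3); ‖w_1‖ = 5.0990, so e_1 = (0.7845, 0.0000, -0.1961, -0.5883).
e_1·w_2 = 0.7845·0 + 0.0000·(-1) + (-0.1961)·(-1) + (-0.5883)·3 = -1.5689.
u_2 = w_2 + 1.5689·e_1 = (1.2308, -1.0000, -1.3077, 2.0769).
‖u_2‖ = 2.9221, so e_2 = (0.4212, -0.3422, -0.4475, 0.7108).
e_1·w_3 = 0.7845·2 + 0.0000·(-1) + (-0.1961)·0 + (-0.5883)·1 = 0.9806; e_2·w_3 = 0.4212·2 + (-0.3422)·(-1) + (-0.4475)·0 + 0.7108·1 = 1.8954.
u_3 = w_3 − 0.9806·e_1 − 1.8954·e_2 = (0.4324, -0.3514, 1.0405, 0.2297).
‖u_3‖ = 1.2025, so e_3 = (0.3596, -0.2922, 0.8653, 0.1910).
Qᵀb = (-0.5883, -0.6581, 3.1804).
Back-substitute: x_3 = 3.1804/1.2025 = 2.6449.
x_2 = (-0.6581 − 1.8954·2.6449)/2.9221 = -1.9408.
x_1 = (-0.5883 + 1.5689·(-1.9408) − 0.9806·2.6449)/5.0990 = -1.2212.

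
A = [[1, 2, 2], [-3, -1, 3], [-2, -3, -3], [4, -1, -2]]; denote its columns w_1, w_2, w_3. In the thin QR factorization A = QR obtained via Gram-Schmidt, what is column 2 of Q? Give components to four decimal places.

e_2 = (0.4832, -0.0821, -0.6929, -0.5288)

w_1 = (1, -3, -2, 4); ‖w_1‖ = 5.4772, so e_1 = (0.1826, -0.5477, -0.3651, 0.7303).
e_1·w_2 = 0.1826·2 + (-0.5477)·(-1) + (-0.3651)·(-3) + 0.7303·(-1) = 1.2780.
u_2 = w_2 − 1.2780·e_1 = (1.7667, -0.3000, -2.5333, -1.9333).
‖u_2‖ = 3.6560, so e_2 = (0.4832, -0.0821, -0.6929, -0.5288).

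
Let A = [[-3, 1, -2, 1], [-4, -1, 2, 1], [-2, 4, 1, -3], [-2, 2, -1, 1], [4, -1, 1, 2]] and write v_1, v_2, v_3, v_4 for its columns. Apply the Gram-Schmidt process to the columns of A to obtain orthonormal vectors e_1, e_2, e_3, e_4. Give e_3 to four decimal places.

v_1 = (-3, -4, -2, -2, 4); ‖v_1‖ = 7.0000, so e_1 = (-0.4286, -0.5714, -0.2857, -0.2857, 0.5714).
e_1·v_2 = (-0.4286)·1 + (-0.5714)·(-1) + (-0.2857)·4 + (-0.2857)·2 + 0.5714·(-1) = -2.1429.
u_2 = v_2 + 2.1429·e_1 = (0.0816, -2.2245, 3.3878, 1.3878, 0.2245).
‖u_2‖ = 4.2905, so e_2 = (0.0190, -0.5185, 0.7896, 0.3235, 0.0523).
e_1·v_3 = (-0.4286)·(-2) + (-0.5714)·2 + (-0.2857)·1 + (-0.2857)·(-1) + 0.5714·1 = 0.2857; e_2·v_3 = 0.0190·(-2) + (-0.5185)·2 + 0.7896·1 + 0.3235·(-1) + 0.0523·1 = -0.5565.
u_3 = v_3 − 0.2857·e_1 + 0.5565·e_2 = (-1.8670, 1.8747, 1.5211, -0.7384, 0.8659).
‖u_3‖ = 3.2571, so e_3 = (-0.5732, 0.5756, 0.4670, -0.2267, 0.2658).

e_3 = (-0.5732, 0.5756, 0.4670, -0.2267, 0.2658)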